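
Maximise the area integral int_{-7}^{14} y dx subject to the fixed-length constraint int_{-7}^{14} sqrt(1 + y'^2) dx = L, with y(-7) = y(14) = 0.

Set up the augmented Lagrangian using a multiplier λ for the length constraint:
    F(y, y') = y − λ sqrt(1 + y'^2).
F has no explicit x dependence, so the Beltrami identity yields a first integral
    F − y' ∂F/∂y' = C.
Compute ∂F/∂y' = −λ y' / sqrt(1 + y'^2). Then
    y − λ sqrt(1 + y'^2) + λ y'^2 / sqrt(1 + y'^2) = C
    ⇒  y − λ / sqrt(1 + y'^2) = C.
Solving for y' and integrating gives
    (x − a)^2 + (y − b)^2 = λ^2,
a circular arc of radius λ. The constants a, b are determined by the endpoint conditions y(-7) = y(14) = 0, and λ is fixed implicitly by the length constraint
    ∫_{-7}^{14} sqrt(1 + y'^2) dx = L.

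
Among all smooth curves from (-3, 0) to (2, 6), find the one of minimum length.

Arc-length functional: J[y] = ∫ sqrt(1 + (y')^2) dx.
Lagrangian L = sqrt(1 + (y')^2) has no explicit y dependence, so ∂L/∂y = 0 and the Euler-Lagrange equation gives
    d/dx( y' / sqrt(1 + (y')^2) ) = 0  ⇒  y' / sqrt(1 + (y')^2) = const.
Hence y' is constant, so y(x) is affine.
Fitting the endpoints (-3, 0) and (2, 6):
    slope m = (6 − 0) / (2 − (-3)) = 6/5,
    intercept c = 0 − m·(-3) = 18/5.
Extremal: y(x) = (6/5) x + 18/5.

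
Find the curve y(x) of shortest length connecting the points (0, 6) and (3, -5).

Arc-length functional: J[y] = ∫ sqrt(1 + (y')^2) dx.
Lagrangian L = sqrt(1 + (y')^2) has no explicit y dependence, so ∂L/∂y = 0 and the Euler-Lagrange equation gives
    d/dx( y' / sqrt(1 + (y')^2) ) = 0  ⇒  y' / sqrt(1 + (y')^2) = const.
Hence y' is constant, so y(x) is affine.
Fitting the endpoints (0, 6) and (3, -5):
    slope m = ((-5) − 6) / (3 − 0) = -11/3,
    intercept c = 6 − m·0 = 6.
Extremal: y(x) = (-11/3) x + 6.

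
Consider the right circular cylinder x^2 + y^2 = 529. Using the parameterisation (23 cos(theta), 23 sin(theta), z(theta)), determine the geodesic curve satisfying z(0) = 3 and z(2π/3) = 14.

Parameterise the cylinder of radius R = 23 as
    r(θ) = (23 cos θ, 23 sin θ, z(θ)).
The arc-length element is
    ds = sqrt(529 + (dz/dθ)^2) dθ,
so the Lagrangian is L = sqrt(529 + z'^2).
L depends on z' only, not on z or θ, so ∂L/∂z = 0 and
    ∂L/∂z' = z' / sqrt(529 + z'^2).
The Euler-Lagrange equation gives
    d/dθ( z' / sqrt(529 + z'^2) ) = 0,
so z' is constant. Integrating once:
    z(θ) = a θ + b,
a helix on the cylinder (a straight line when the cylinder is unrolled). The constants a, b are determined by the endpoint conditions.
With endpoint conditions z(0) = 3 and z(2π/3) = 14: from z(0) = b we get b = 3, and a·2π/3 + 3 = 14 gives a = 33/(2π), so
    z(θ) = (33/(2π)) θ + 3.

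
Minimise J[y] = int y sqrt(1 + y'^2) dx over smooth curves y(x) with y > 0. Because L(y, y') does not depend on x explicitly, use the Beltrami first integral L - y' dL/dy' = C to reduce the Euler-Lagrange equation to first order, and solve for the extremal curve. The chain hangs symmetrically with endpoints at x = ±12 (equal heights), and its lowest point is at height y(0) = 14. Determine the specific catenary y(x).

The Lagrangian L(y, y') = y sqrt(1 + y'^2) has no explicit x dependence, so the Beltrami identity applies:
    L − y' ∂L/∂y' = C.
Compute ∂L/∂y' = y · y' / sqrt(1 + y'^2). Then
    L − y' ∂L/∂y'
    = y sqrt(1 + y'^2) − y · y'^2 / sqrt(1 + y'^2)
    = y (1 + y'^2 − y'^2) / sqrt(1 + y'^2)
    = y / sqrt(1 + y'^2) = C.
Squaring gives y^2 = C^2 (1 + y'^2), i.e.
    y'^2 = y^2 / C^2 − 1.
Separating variables,
    dy / sqrt(y^2 − C^2) = dx / C,
and integrating gives arccosh(y / C) = (x − a)/C, so
    y(x) = C cosh((x − a)/C),
the catenary. The constants C and a are fixed by the two endpoint conditions (and, for the hanging-chain problem, the length constraint selects C).
Now fit the given data. The endpoints x = ±12 are symmetric at equal height, so the catenary is even about its minimum: a = 0 and y(x) = C cosh(x/C). The lowest point is y(0) = C cosh(0) = C, and we are told y(0) = 14, so C = 14. Therefore
    y(x) = 14 cosh(x/14),
and at the endpoints
    y(±12) = 14 cosh(12/14).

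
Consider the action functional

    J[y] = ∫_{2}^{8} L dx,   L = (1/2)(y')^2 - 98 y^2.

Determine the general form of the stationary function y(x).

The Lagrangian is L = (1/2)(y')^2 - 98 y^2.
∂L/∂y = -196y.
∂L/∂y' = y'.
The Euler-Lagrange equation d/dx(∂L/∂y') − ∂L/∂y = 0 becomes:
    y'' + 196 y = 0
General solution: y(x) = A sin(14x) + B cos(14x), where A and B are arbitrary constants fixed by the endpoint conditions.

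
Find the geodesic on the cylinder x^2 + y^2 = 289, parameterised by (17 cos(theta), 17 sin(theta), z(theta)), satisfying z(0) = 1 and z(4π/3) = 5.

Parameterise the cylinder of radius R = 17 as
    r(θ) = (17 cos θ, 17 sin θ, z(θ)).
The arc-length element is
    ds = sqrt(289 + (dz/dθ)^2) dθ,
so the Lagrangian is L = sqrt(289 + z'^2).
L depends on z' only, not on z or θ, so ∂L/∂z = 0 and
    ∂L/∂z' = z' / sqrt(289 + z'^2).
The Euler-Lagrange equation gives
    d/dθ( z' / sqrt(289 + z'^2) ) = 0,
so z' is constant. Integrating once:
    z(θ) = a θ + b,
a helix on the cylinder (a straight line when the cylinder is unrolled). The constants a, b are determined by the endpoint conditions.
With endpoint conditions z(0) = 1 and z(4π/3) = 5: from z(0) = b we get b = 1, and a·4π/3 + 1 = 5 gives a = 3/π, so
    z(θ) = (3/π) θ + 1.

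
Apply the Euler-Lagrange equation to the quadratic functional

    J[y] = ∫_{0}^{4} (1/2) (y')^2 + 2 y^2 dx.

The Lagrangian is L = (1/2) (y')^2 + 2 y^2.
Compute ∂L/∂y = 4y, ∂L/∂y' = y'.
The Euler-Lagrange equation d/dx(∂L/∂y') − ∂L/∂y = 0 reduces to
    y'' − 4 y = 0.
Its general solution is
    y(x) = A e^(2x) + B e^(−2x),
with A, B fixed by the endpoint conditions.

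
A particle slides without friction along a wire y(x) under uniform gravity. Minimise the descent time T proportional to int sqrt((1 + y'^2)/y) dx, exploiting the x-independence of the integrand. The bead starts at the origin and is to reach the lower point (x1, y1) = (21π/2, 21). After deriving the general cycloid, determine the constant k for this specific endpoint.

The Lagrangian L = sqrt((1 + y'^2) / y) has no explicit x dependence, so the Beltrami identity applies:
    L − y' ∂L/∂y' = C.
Compute ∂L/∂y' = y' / sqrt(y (1 + y'^2)).
Substitute:
    sqrt((1 + y'^2)/y) − y'·y' / sqrt(y (1 + y'^2))
    = (1 + y'^2) / sqrt(y (1 + y'^2)) − y'^2 / sqrt(y (1 + y'^2))
    = 1 / sqrt(y (1 + y'^2)) = C.
Squaring and rearranging gives the first integral
    y (1 + y'^2) = 1/C^2 =: k   (constant).
Solving this first-order ODE by the substitution
    y = (k/2)(1 − cos θ)
yields the cycloid parameterisation
    x(θ) = (k/2)(θ − sin θ),   y(θ) = (k/2)(1 − cos θ).
The constant k is fixed by the endpoint condition.
Now fit the given lower endpoint (x1, y1) = (21π/2, 21). At the bottom of the first arch (θ = π), the parametric equations give
    y(π) = (k/2)(1 − cos π) = k,
    x(π) = (k/2)(π − sin π) = kπ/2.
Matching y(π) = 21 gives k = 21, consistent with x(π) = 21π/2. Therefore the specific cycloid is
    x(θ) = (21/2)(θ − sin θ),   y(θ) = (21/2)(1 − cos θ).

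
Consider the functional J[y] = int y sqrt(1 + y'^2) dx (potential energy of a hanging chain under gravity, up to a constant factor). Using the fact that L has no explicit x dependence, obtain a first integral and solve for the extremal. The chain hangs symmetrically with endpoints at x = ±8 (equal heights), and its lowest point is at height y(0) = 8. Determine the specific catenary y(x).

The Lagrangian L(y, y') = y sqrt(1 + y'^2) has no explicit x dependence, so the Beltrami identity applies:
    L − y' ∂L/∂y' = C.
Compute ∂L/∂y' = y · y' / sqrt(1 + y'^2). Then
    L − y' ∂L/∂y'
    = y sqrt(1 + y'^2) − y · y'^2 / sqrt(1 + y'^2)
    = y (1 + y'^2 − y'^2) / sqrt(1 + y'^2)
    = y / sqrt(1 + y'^2) = C.
Squaring gives y^2 = C^2 (1 + y'^2), i.e.
    y'^2 = y^2 / C^2 − 1.
Separating variables,
    dy / sqrt(y^2 − C^2) = dx / C,
and integrating gives arccosh(y / C) = (x − a)/C, so
    y(x) = C cosh((x − a)/C),
the catenary. The constants C and a are fixed by the two endpoint conditions (and, for the hanging-chain problem, the length constraint selects C).
Now fit the given data. The endpoints x = ±8 are symmetric at equal height, so the catenary is even about its minimum: a = 0 and y(x) = C cosh(x/C). The lowest point is y(0) = C cosh(0) = C, and we are told y(0) = 8, so C = 8. Therefore
    y(x) = 8 cosh(x/8),
and at the endpoints
    y(±8) = 8 cosh(8/8).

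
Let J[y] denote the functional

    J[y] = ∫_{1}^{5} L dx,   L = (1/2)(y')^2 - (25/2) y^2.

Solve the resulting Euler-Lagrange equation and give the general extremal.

The Lagrangian is L = (1/2)(y')^2 - (25/2) y^2.
∂L/∂y = -25y.
∂L/∂y' = y'.
The Euler-Lagrange equation d/dx(∂L/∂y') − ∂L/∂y = 0 becomes:
    y'' + 25 y = 0
General solution: y(x) = A sin(5x) + B cos(5x), where A and B are arbitrary constants fixed by the endpoint conditions.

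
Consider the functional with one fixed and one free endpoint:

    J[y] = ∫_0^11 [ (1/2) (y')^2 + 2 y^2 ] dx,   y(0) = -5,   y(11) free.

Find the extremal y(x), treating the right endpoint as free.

The Lagrangian L = (1/2) (y')^2 + 2 y^2 gives
    ∂L/∂y = 4 y,   ∂L/∂y' = y'.
Euler-Lagrange: y'' − 4 y = 0.
With k = 2, the general solution is
    y(x) = A cosh(2 x) + B sinh(2 x).
Fixed left endpoint y(0) = -5 ⇒ A = -5.
The right endpoint x = 11 is free, so the natural (transversality) condition is ∂L/∂y' |_{x=11} = 0, i.e. y'(11) = 0.
Compute y'(x) = A k sinh(k x) + B k cosh(k x), so
    y'(11) = A k sinh(k·11) + B k cosh(k·11) = 0
    ⇒ B = −A tanh(k·11) = 5 tanh(2·11).
Therefore the extremal is
    y(x) = −5 cosh(2 x) + 5 tanh(2·11) sinh(2 x).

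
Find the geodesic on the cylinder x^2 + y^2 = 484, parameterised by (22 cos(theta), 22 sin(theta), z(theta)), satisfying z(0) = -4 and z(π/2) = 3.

Parameterise the cylinder of radius R = 22 as
    r(θ) = (22 cos θ, 22 sin θ, z(θ)).
The arc-length element is
    ds = sqrt(484 + (dz/dθ)^2) dθ,
so the Lagrangian is L = sqrt(484 + z'^2).
L depends on z' only, not on z or θ, so ∂L/∂z = 0 and
    ∂L/∂z' = z' / sqrt(484 + z'^2).
The Euler-Lagrange equation gives
    d/dθ( z' / sqrt(484 + z'^2) ) = 0,
so z' is constant. Integrating once:
    z(θ) = a θ + b,
a helix on the cylinder (a straight line when the cylinder is unrolled). The constants a, b are determined by the endpoint conditions.
With endpoint conditions z(0) = -4 and z(π/2) = 3: from z(0) = b we get b = -4, and a·π/2 + -4 = 3 gives a = 14/π, so
    z(θ) = (14/π) θ − 4.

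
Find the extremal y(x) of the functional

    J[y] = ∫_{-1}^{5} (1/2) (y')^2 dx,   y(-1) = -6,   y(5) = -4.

The Lagrangian is L = (1/2) (y')^2.
Compute ∂L/∂y = 0, ∂L/∂y' = y'.
The Euler-Lagrange equation d/dx(∂L/∂y') − ∂L/∂y = 0 reduces to
    y'' = 0.
Its general solution is
    y(x) = A x + B,
with A, B fixed by the endpoint conditions.
Applying the endpoint conditions y(-1) = -6 and y(5) = -4: solve A·-1 + B = -6 and A·5 + B = -4. Subtracting gives A(5 − -1) = -4 − -6, so A = 1/3, and B = -6 − A·-1 = -17/3. Therefore
    y(x) = (1/3) x - 17/3.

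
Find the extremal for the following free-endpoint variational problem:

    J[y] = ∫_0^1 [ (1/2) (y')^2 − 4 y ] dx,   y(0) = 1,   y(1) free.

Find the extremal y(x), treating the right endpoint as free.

The Lagrangian L = (1/2) (y')^2 − 4 y gives
    ∂L/∂y = −4,   ∂L/∂y' = y'.
Euler-Lagrange: d/dx(y') − (−4) = 0, i.e. y'' + 4 = 0, so
    y(x) = −(4/2) x^2 + C1 x + C2.
Fixed left endpoint y(0) = 1 ⇒ C2 = 1.
The right endpoint x = 1 is free, so the natural (transversality) condition is ∂L/∂y' |_{x=1} = 0, i.e. y'(1) = 0.
Compute y'(x) = −4 x + C1, so y'(1) = −4 + C1 = 0 ⇒ C1 = 4.
Therefore the extremal is
    y(x) = −2 x^2 + 4 x + 1.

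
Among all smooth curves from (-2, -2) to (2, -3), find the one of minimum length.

Arc-length functional: J[y] = ∫ sqrt(1 + (y')^2) dx.
Lagrangian L = sqrt(1 + (y')^2) has no explicit y dependence, so ∂L/∂y = 0 and the Euler-Lagrange equation gives
    d/dx( y' / sqrt(1 + (y')^2) ) = 0  ⇒  y' / sqrt(1 + (y')^2) = const.
Hence y' is constant, so y(x) is affine.
Fitting the endpoints (-2, -2) and (2, -3):
    slope m = ((-3) − (-2)) / (2 − (-2)) = -1/4,
    intercept c = (-2) − m·(-2) = -5/2.
Extremal: y(x) = (-1/4) x - 5/2.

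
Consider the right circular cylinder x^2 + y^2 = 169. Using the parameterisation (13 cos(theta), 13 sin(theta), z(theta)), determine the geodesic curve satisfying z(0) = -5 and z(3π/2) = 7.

Parameterise the cylinder of radius R = 13 as
    r(θ) = (13 cos θ, 13 sin θ, z(θ)).
The arc-length element is
    ds = sqrt(169 + (dz/dθ)^2) dθ,
so the Lagrangian is L = sqrt(169 + z'^2).
L depends on z' only, not on z or θ, so ∂L/∂z = 0 and
    ∂L/∂z' = z' / sqrt(169 + z'^2).
The Euler-Lagrange equation gives
    d/dθ( z' / sqrt(169 + z'^2) ) = 0,
so z' is constant. Integrating once:
    z(θ) = a θ + b,
a helix on the cylinder (a straight line when the cylinder is unrolled). The constants a, b are determined by the endpoint conditions.
With endpoint conditions z(0) = -5 and z(3π/2) = 7: from z(0) = b we get b = -5, and a·3π/2 + -5 = 7 gives a = 8/π, so
    z(θ) = (8/π) θ − 5.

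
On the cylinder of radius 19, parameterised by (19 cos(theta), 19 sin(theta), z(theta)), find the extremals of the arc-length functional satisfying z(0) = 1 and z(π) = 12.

Parameterise the cylinder of radius R = 19 as
    r(θ) = (19 cos θ, 19 sin θ, z(θ)).
The arc-length element is
    ds = sqrt(361 + (dz/dθ)^2) dθ,
so the Lagrangian is L = sqrt(361 + z'^2).
L depends on z' only, not on z or θ, so ∂L/∂z = 0 and
    ∂L/∂z' = z' / sqrt(361 + z'^2).
The Euler-Lagrange equation gives
    d/dθ( z' / sqrt(361 + z'^2) ) = 0,
so z' is constant. Integrating once:
    z(θ) = a θ + b,
a helix on the cylinder (a straight line when the cylinder is unrolled). The constants a, b are determined by the endpoint conditions.
With endpoint conditions z(0) = 1 and z(π) = 12: from z(0) = b we get b = 1, and a·π + 1 = 12 gives a = 11/π, so
    z(θ) = (11/π) θ + 1.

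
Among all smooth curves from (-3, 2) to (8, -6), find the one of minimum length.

Arc-length functional: J[y] = ∫ sqrt(1 + (y')^2) dx.
Lagrangian L = sqrt(1 + (y')^2) has no explicit y dependence, so ∂L/∂y = 0 and the Euler-Lagrange equation gives
    d/dx( y' / sqrt(1 + (y')^2) ) = 0  ⇒  y' / sqrt(1 + (y')^2) = const.
Hence y' is constant, so y(x) is affine.
Fitting the endpoints (-3, 2) and (8, -6):
    slope m = ((-6) − 2) / (8 − (-3)) = -8/11,
    intercept c = 2 − m·(-3) = -2/11.
Extremal: y(x) = (-8/11) x - 2/11.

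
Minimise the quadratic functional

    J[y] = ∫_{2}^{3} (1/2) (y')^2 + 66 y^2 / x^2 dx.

The Lagrangian is L = (1/2) (y')^2 + 66 y^2 / x^2.
Compute ∂L/∂y = 132y/x^2, ∂L/∂y' = y'.
The Euler-Lagrange equation d/dx(∂L/∂y') − ∂L/∂y = 0 reduces to
    y'' − 132/x^2 · y = 0  (x > 0).
Its general solution is
    y(x) = A x^12 + B x^(-11),
with A, B fixed by the endpoint conditions.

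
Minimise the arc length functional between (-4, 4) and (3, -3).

Arc-length functional: J[y] = ∫ sqrt(1 + (y')^2) dx.
Lagrangian L = sqrt(1 + (y')^2) has no explicit y dependence, so ∂L/∂y = 0 and the Euler-Lagrange equation gives
    d/dx( y' / sqrt(1 + (y')^2) ) = 0  ⇒  y' / sqrt(1 + (y')^2) = const.
Hence y' is constant, so y(x) is affine.
Fitting the endpoints (-4, 4) and (3, -3):
    slope m = ((-3) − 4) / (3 − (-4)) = -1,
    intercept c = 4 − m·(-4) = 0.
Extremal: y(x) = -x.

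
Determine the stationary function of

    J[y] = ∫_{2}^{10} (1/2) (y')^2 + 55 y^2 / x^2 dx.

The Lagrangian is L = (1/2) (y')^2 + 55 y^2 / x^2.
Compute ∂L/∂y = 110y/x^2, ∂L/∂y' = y'.
The Euler-Lagrange equation d/dx(∂L/∂y') − ∂L/∂y = 0 reduces to
    y'' − 110/x^2 · y = 0  (x > 0).
Its general solution is
    y(x) = A x^11 + B x^(-10),
with A, B fixed by the endpoint conditions.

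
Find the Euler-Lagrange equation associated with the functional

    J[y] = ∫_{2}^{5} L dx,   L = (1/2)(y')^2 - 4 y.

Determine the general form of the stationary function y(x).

The Lagrangian is L = (1/2)(y')^2 - 4 y.
∂L/∂y = -4.
∂L/∂y' = y'.
The Euler-Lagrange equation d/dx(∂L/∂y') − ∂L/∂y = 0 becomes:
    y'' + 4 = 0
General solution: y(x) = -2 x^2 + A x + B, where A and B are arbitrary constants fixed by the endpoint conditions.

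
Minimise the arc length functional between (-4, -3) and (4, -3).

Arc-length functional: J[y] = ∫ sqrt(1 + (y')^2) dx.
Lagrangian L = sqrt(1 + (y')^2) has no explicit y dependence, so ∂L/∂y = 0 and the Euler-Lagrange equation gives
    d/dx( y' / sqrt(1 + (y')^2) ) = 0  ⇒  y' / sqrt(1 + (y')^2) = const.
Hence y' is constant, so y(x) is affine.
Fitting the endpoints (-4, -3) and (4, -3):
    slope m = ((-3) − (-3)) / (4 − (-4)) = 0,
    intercept c = (-3) − m·(-4) = -3.
Extremal: y(x) = -3.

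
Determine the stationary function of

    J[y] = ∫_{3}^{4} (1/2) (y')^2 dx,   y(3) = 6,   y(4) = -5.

The Lagrangian is L = (1/2) (y')^2.
Compute ∂L/∂y = 0, ∂L/∂y' = y'.
The Euler-Lagrange equation d/dx(∂L/∂y') − ∂L/∂y = 0 reduces to
    y'' = 0.
Its general solution is
    y(x) = A x + B,
with A, B fixed by the endpoint conditions.
Applying the endpoint conditions y(3) = 6 and y(4) = -5: solve A·3 + B = 6 and A·4 + B = -5. Subtracting gives A(4 − 3) = -5 − 6, so A = -11, and B = 6 − A·3 = 39. Therefore
    y(x) = -11 x + 39.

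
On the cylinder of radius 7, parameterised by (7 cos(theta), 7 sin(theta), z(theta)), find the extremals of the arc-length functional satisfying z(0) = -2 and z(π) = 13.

Parameterise the cylinder of radius R = 7 as
    r(θ) = (7 cos θ, 7 sin θ, z(θ)).
The arc-length element is
    ds = sqrt(49 + (dz/dθ)^2) dθ,
so the Lagrangian is L = sqrt(49 + z'^2).
L depends on z' only, not on z or θ, so ∂L/∂z = 0 and
    ∂L/∂z' = z' / sqrt(49 + z'^2).
The Euler-Lagrange equation gives
    d/dθ( z' / sqrt(49 + z'^2) ) = 0,
so z' is constant. Integrating once:
    z(θ) = a θ + b,
a helix on the cylinder (a straight line when the cylinder is unrolled). The constants a, b are determined by the endpoint conditions.
With endpoint conditions z(0) = -2 and z(π) = 13: from z(0) = b we get b = -2, and a·π + -2 = 13 gives a = 15/π, so
    z(θ) = (15/π) θ − 2.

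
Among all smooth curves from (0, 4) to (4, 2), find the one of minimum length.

Arc-length functional: J[y] = ∫ sqrt(1 + (y')^2) dx.
Lagrangian L = sqrt(1 + (y')^2) has no explicit y dependence, so ∂L/∂y = 0 and the Euler-Lagrange equation gives
    d/dx( y' / sqrt(1 + (y')^2) ) = 0  ⇒  y' / sqrt(1 + (y')^2) = const.
Hence y' is constant, so y(x) is affine.
Fitting the endpoints (0, 4) and (4, 2):
    slope m = (2 − 4) / (4 − 0) = -1/2,
    intercept c = 4 − m·0 = 4.
Extremal: y(x) = (-1/2) x + 4.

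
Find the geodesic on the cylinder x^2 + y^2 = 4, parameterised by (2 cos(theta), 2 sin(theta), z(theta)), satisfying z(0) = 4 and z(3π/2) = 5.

Parameterise the cylinder of radius R = 2 as
    r(θ) = (2 cos θ, 2 sin θ, z(θ)).
The arc-length element is
    ds = sqrt(4 + (dz/dθ)^2) dθ,
so the Lagrangian is L = sqrt(4 + z'^2).
L depends on z' only, not on z or θ, so ∂L/∂z = 0 and
    ∂L/∂z' = z' / sqrt(4 + z'^2).
The Euler-Lagrange equation gives
    d/dθ( z' / sqrt(4 + z'^2) ) = 0,
so z' is constant. Integrating once:
    z(θ) = a θ + b,
a helix on the cylinder (a straight line when the cylinder is unrolled). The constants a, b are determined by the endpoint conditions.
With endpoint conditions z(0) = 4 and z(3π/2) = 5: from z(0) = b we get b = 4, and a·3π/2 + 4 = 5 gives a = 2/(3π), so
    z(θ) = (2/(3π)) θ + 4.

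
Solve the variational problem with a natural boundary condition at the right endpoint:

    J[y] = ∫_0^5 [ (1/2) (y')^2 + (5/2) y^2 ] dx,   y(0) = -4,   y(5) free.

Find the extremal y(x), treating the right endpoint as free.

The Lagrangian L = (1/2) (y')^2 + (5/2) y^2 gives
    ∂L/∂y = 5 y,   ∂L/∂y' = y'.
Euler-Lagrange: y'' − 5 y = 0.
With k = sqrt(5), the general solution is
    y(x) = A cosh(sqrt(5) x) + B sinh(sqrt(5) x).
Fixed left endpoint y(0) = -4 ⇒ A = -4.
The right endpoint x = 5 is free, so the natural (transversality) condition is ∂L/∂y' |_{x=5} = 0, i.e. y'(5) = 0.
Compute y'(x) = A k sinh(k x) + B k cosh(k x), so
    y'(5) = A k sinh(k·5) + B k cosh(k·5) = 0
    ⇒ B = −A tanh(k·5) = 4 tanh(sqrt(5)·5).
Therefore the extremal is
    y(x) = −4 cosh(sqrt(5) x) + 4 tanh(sqrt(5)·5) sinh(sqrt(5) x).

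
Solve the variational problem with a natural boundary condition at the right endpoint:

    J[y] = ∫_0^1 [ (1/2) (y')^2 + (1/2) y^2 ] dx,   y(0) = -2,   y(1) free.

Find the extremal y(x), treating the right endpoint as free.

The Lagrangian L = (1/2) (y')^2 + (1/2) y^2 gives
    ∂L/∂y = 1 y,   ∂L/∂y' = y'.
Euler-Lagrange: y'' − y = 0.
With k = 1, the general solution is
    y(x) = A cosh(x) + B sinh(x).
Fixed left endpoint y(0) = -2 ⇒ A = -2.
The right endpoint x = 1 is free, so the natural (transversality) condition is ∂L/∂y' |_{x=1} = 0, i.e. y'(1) = 0.
Compute y'(x) = A k sinh(k x) + B k cosh(k x), so
    y'(1) = A k sinh(k·1) + B k cosh(k·1) = 0
    ⇒ B = −A tanh(k·1) = 2 tanh(1·1).
Therefore the extremal is
    y(x) = −2 cosh(1 x) + 2 tanh(1·1) sinh(1 x).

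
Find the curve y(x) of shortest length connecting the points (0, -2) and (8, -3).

Arc-length functional: J[y] = ∫ sqrt(1 + (y')^2) dx.
Lagrangian L = sqrt(1 + (y')^2) has no explicit y dependence, so ∂L/∂y = 0 and the Euler-Lagrange equation gives
    d/dx( y' / sqrt(1 + (y')^2) ) = 0  ⇒  y' / sqrt(1 + (y')^2) = const.
Hence y' is constant, so y(x) is affine.
Fitting the endpoints (0, -2) and (8, -3):
    slope m = ((-3) − (-2)) / (8 − 0) = -1/8,
    intercept c = (-2) − m·0 = -2.
Extremal: y(x) = (-1/8) x - 2.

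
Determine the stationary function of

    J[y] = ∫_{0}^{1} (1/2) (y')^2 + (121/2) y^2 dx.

The Lagrangian is L = (1/2) (y')^2 + (121/2) y^2.
Compute ∂L/∂y = 121y, ∂L/∂y' = y'.
The Euler-Lagrange equation d/dx(∂L/∂y') − ∂L/∂y = 0 reduces to
    y'' − 121 y = 0.
Its general solution is
    y(x) = A e^(11x) + B e^(−11x),
with A, B fixed by the endpoint conditions.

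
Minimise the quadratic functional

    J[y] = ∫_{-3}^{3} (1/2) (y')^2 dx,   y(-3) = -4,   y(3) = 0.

The Lagrangian is L = (1/2) (y')^2.
Compute ∂L/∂y = 0, ∂L/∂y' = y'.
The Euler-Lagrange equation d/dx(∂L/∂y') − ∂L/∂y = 0 reduces to
    y'' = 0.
Its general solution is
    y(x) = A x + B,
with A, B fixed by the endpoint conditions.
Applying the endpoint conditions y(-3) = -4 and y(3) = 0: solve A·-3 + B = -4 and A·3 + B = 0. Subtracting gives A(3 − -3) = 0 − -4, so A = 2/3, and B = -4 − A·-3 = -2. Therefore
    y(x) = (2/3) x - 2.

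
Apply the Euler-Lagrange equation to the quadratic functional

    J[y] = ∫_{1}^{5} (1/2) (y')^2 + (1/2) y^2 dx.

The Lagrangian is L = (1/2) (y')^2 + (1/2) y^2.
Compute ∂L/∂y = y, ∂L/∂y' = y'.
The Euler-Lagrange equation d/dx(∂L/∂y') − ∂L/∂y = 0 reduces to
    y'' − y = 0.
Its general solution is
    y(x) = A e^x + B e^(−x),
with A, B fixed by the endpoint conditions.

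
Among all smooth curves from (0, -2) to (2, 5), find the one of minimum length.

Arc-length functional: J[y] = ∫ sqrt(1 + (y')^2) dx.
Lagrangian L = sqrt(1 + (y')^2) has no explicit y dependence, so ∂L/∂y = 0 and the Euler-Lagrange equation gives
    d/dx( y' / sqrt(1 + (y')^2) ) = 0  ⇒  y' / sqrt(1 + (y')^2) = const.
Hence y' is constant, so y(x) is affine.
Fitting the endpoints (0, -2) and (2, 5):
    slope m = (5 − (-2)) / (2 − 0) = 7/2,
    intercept c = (-2) − m·0 = -2.
Extremal: y(x) = (7/2) x - 2.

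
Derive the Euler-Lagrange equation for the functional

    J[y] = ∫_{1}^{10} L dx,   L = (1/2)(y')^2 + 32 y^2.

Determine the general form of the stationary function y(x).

The Lagrangian is L = (1/2)(y')^2 + 32 y^2.
∂L/∂y = 64y.
∂L/∂y' = y'.
The Euler-Lagrange equation d/dx(∂L/∂y') − ∂L/∂y = 0 becomes:
    y'' - 64 y = 0
General solution: y(x) = A e^(8x) + B e^(-8x), where A and B are arbitrary constants fixed by the endpoint conditions.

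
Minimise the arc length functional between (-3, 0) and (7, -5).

Arc-length functional: J[y] = ∫ sqrt(1 + (y')^2) dx.
Lagrangian L = sqrt(1 + (y')^2) has no explicit y dependence, so ∂L/∂y = 0 and the Euler-Lagrange equation gives
    d/dx( y' / sqrt(1 + (y')^2) ) = 0  ⇒  y' / sqrt(1 + (y')^2) = const.
Hence y' is constant, so y(x) is affine.
Fitting the endpoints (-3, 0) and (7, -5):
    slope m = ((-5) − 0) / (7 − (-3)) = -1/2,
    intercept c = 0 − m·(-3) = -3/2.
Extremal: y(x) = (-1/2) x - 3/2.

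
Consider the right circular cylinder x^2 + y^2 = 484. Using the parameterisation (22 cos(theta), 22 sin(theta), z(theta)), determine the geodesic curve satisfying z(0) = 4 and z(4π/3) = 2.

Parameterise the cylinder of radius R = 22 as
    r(θ) = (22 cos θ, 22 sin θ, z(θ)).
The arc-length element is
    ds = sqrt(484 + (dz/dθ)^2) dθ,
so the Lagrangian is L = sqrt(484 + z'^2).
L depends on z' only, not on z or θ, so ∂L/∂z = 0 and
    ∂L/∂z' = z' / sqrt(484 + z'^2).
The Euler-Lagrange equation gives
    d/dθ( z' / sqrt(484 + z'^2) ) = 0,
so z' is constant. Integrating once:
    z(θ) = a θ + b,
a helix on the cylinder (a straight line when the cylinder is unrolled). The constants a, b are determined by the endpoint conditions.
With endpoint conditions z(0) = 4 and z(4π/3) = 2: from z(0) = b we get b = 4, and a·4π/3 + 4 = 2 gives a = -3/(2π), so
    z(θ) = (-3/(2π)) θ + 4.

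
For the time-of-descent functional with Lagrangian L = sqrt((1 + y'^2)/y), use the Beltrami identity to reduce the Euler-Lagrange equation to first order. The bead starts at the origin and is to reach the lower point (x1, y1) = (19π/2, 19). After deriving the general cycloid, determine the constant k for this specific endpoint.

The Lagrangian L = sqrt((1 + y'^2) / y) has no explicit x dependence, so the Beltrami identity applies:
    L − y' ∂L/∂y' = C.
Compute ∂L/∂y' = y' / sqrt(y (1 + y'^2)).
Substitute:
    sqrt((1 + y'^2)/y) − y'·y' / sqrt(y (1 + y'^2))
    = (1 + y'^2) / sqrt(y (1 + y'^2)) − y'^2 / sqrt(y (1 + y'^2))
    = 1 / sqrt(y (1 + y'^2)) = C.
Squaring and rearranging gives the first integral
    y (1 + y'^2) = 1/C^2 =: k   (constant).
Solving this first-order ODE by the substitution
    y = (k/2)(1 − cos θ)
yields the cycloid parameterisation
    x(θ) = (k/2)(θ − sin θ),   y(θ) = (k/2)(1 − cos θ).
The constant k is fixed by the endpoint condition.
Now fit the given lower endpoint (x1, y1) = (19π/2, 19). At the bottom of the first arch (θ = π), the parametric equations give
    y(π) = (k/2)(1 − cos π) = k,
    x(π) = (k/2)(π − sin π) = kπ/2.
Matching y(π) = 19 gives k = 19, consistent with x(π) = 19π/2. Therefore the specific cycloid is
    x(θ) = (19/2)(θ − sin θ),   y(θ) = (19/2)(1 − cos θ).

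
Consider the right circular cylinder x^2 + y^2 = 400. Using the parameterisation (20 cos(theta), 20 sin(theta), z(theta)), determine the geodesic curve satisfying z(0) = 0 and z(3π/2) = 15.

Parameterise the cylinder of radius R = 20 as
    r(θ) = (20 cos θ, 20 sin θ, z(θ)).
The arc-length element is
    ds = sqrt(400 + (dz/dθ)^2) dθ,
so the Lagrangian is L = sqrt(400 + z'^2).
L depends on z' only, not on z or θ, so ∂L/∂z = 0 and
    ∂L/∂z' = z' / sqrt(400 + z'^2).
The Euler-Lagrange equation gives
    d/dθ( z' / sqrt(400 + z'^2) ) = 0,
so z' is constant. Integrating once:
    z(θ) = a θ + b,
a helix on the cylinder (a straight line when the cylinder is unrolled). The constants a, b are determined by the endpoint conditions.
With endpoint conditions z(0) = 0 and z(3π/2) = 15: from z(0) = b we get b = 0, and a·3π/2 + 0 = 15 gives a = 10/π, so
    z(θ) = (10/π) θ.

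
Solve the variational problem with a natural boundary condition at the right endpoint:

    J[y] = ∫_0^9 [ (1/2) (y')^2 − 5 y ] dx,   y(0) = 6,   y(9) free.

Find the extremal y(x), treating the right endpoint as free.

The Lagrangian L = (1/2) (y')^2 − 5 y gives
    ∂L/∂y = −5,   ∂L/∂y' = y'.
Euler-Lagrange: d/dx(y') − (−5) = 0, i.e. y'' + 5 = 0, so
    y(x) = −(5/2) x^2 + C1 x + C2.
Fixed left endpoint y(0) = 6 ⇒ C2 = 6.
The right endpoint x = 9 is free, so the natural (transversality) condition is ∂L/∂y' |_{x=9} = 0, i.e. y'(9) = 0.
Compute y'(x) = −5 x + C1, so y'(9) = −45 + C1 = 0 ⇒ C1 = 45.
Therefore the extremal is
    y(x) = −(5/2) x^2 + 45 x + 6.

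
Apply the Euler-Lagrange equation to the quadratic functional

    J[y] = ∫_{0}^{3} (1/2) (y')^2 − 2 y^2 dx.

The Lagrangian is L = (1/2) (y')^2 − 2 y^2.
Compute ∂L/∂y = -4y, ∂L/∂y' = y'.
The Euler-Lagrange equation d/dx(∂L/∂y') − ∂L/∂y = 0 reduces to
    y'' + 4 y = 0.
Its general solution is
    y(x) = A sin(2x) + B cos(2x),
with A, B fixed by the endpoint conditions.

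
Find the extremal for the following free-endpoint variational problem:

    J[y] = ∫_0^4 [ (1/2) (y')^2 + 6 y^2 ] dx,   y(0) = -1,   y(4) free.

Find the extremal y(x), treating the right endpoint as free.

The Lagrangian L = (1/2) (y')^2 + 6 y^2 gives
    ∂L/∂y = 12 y,   ∂L/∂y' = y'.
Euler-Lagrange: y'' − 12 y = 0.
With k = sqrt(12), the general solution is
    y(x) = A cosh(sqrt(12) x) + B sinh(sqrt(12) x).
Fixed left endpoint y(0) = -1 ⇒ A = -1.
The right endpoint x = 4 is free, so the natural (transversality) condition is ∂L/∂y' |_{x=4} = 0, i.e. y'(4) = 0.
Compute y'(x) = A k sinh(k x) + B k cosh(k x), so
    y'(4) = A k sinh(k·4) + B k cosh(k·4) = 0
    ⇒ B = −A tanh(k·4) = tanh(sqrt(12)·4).
Therefore the extremal is
    y(x) = −cosh(sqrt(12) x) + tanh(sqrt(12)·4) sinh(sqrt(12) x).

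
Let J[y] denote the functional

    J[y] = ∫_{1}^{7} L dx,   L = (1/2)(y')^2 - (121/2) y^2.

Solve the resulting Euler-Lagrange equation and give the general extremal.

The Lagrangian is L = (1/2)(y')^2 - (121/2) y^2.
∂L/∂y = -121y.
∂L/∂y' = y'.
The Euler-Lagrange equation d/dx(∂L/∂y') − ∂L/∂y = 0 becomes:
    y'' + 121 y = 0
General solution: y(x) = A sin(11x) + B cos(11x), where A and B are arbitrary constants fixed by the endpoint conditions.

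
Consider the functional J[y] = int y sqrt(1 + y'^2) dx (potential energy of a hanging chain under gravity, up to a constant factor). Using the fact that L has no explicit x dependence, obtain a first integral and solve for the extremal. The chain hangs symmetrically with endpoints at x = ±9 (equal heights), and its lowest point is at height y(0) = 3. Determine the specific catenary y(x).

The Lagrangian L(y, y') = y sqrt(1 + y'^2) has no explicit x dependence, so the Beltrami identity applies:
    L − y' ∂L/∂y' = C.
Compute ∂L/∂y' = y · y' / sqrt(1 + y'^2). Then
    L − y' ∂L/∂y'
    = y sqrt(1 + y'^2) − y · y'^2 / sqrt(1 + y'^2)
    = y (1 + y'^2 − y'^2) / sqrt(1 + y'^2)
    = y / sqrt(1 + y'^2) = C.
Squaring gives y^2 = C^2 (1 + y'^2), i.e.
    y'^2 = y^2 / C^2 − 1.
Separating variables,
    dy / sqrt(y^2 − C^2) = dx / C,
and integrating gives arccosh(y / C) = (x − a)/C, so
    y(x) = C cosh((x − a)/C),
the catenary. The constants C and a are fixed by the two endpoint conditions (and, for the hanging-chain problem, the length constraint selects C).
Now fit the given data. The endpoints x = ±9 are symmetric at equal height, so the catenary is even about its minimum: a = 0 and y(x) = C cosh(x/C). The lowest point is y(0) = C cosh(0) = C, and we are told y(0) = 3, so C = 3. Therefore
    y(x) = 3 cosh(x/3),
and at the endpoints
    y(±9) = 3 cosh(9/3).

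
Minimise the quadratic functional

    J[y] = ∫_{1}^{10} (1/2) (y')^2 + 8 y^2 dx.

The Lagrangian is L = (1/2) (y')^2 + 8 y^2.
Compute ∂L/∂y = 16y, ∂L/∂y' = y'.
The Euler-Lagrange equation d/dx(∂L/∂y') − ∂L/∂y = 0 reduces to
    y'' − 16 y = 0.
Its general solution is
    y(x) = A e^(4x) + B e^(−4x),
with A, B fixed by the endpoint conditions.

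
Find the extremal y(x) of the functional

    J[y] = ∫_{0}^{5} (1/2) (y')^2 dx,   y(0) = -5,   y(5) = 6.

The Lagrangian is L = (1/2) (y')^2.
Compute ∂L/∂y = 0, ∂L/∂y' = y'.
The Euler-Lagrange equation d/dx(∂L/∂y') − ∂L/∂y = 0 reduces to
    y'' = 0.
Its general solution is
    y(x) = A x + B,
with A, B fixed by the endpoint conditions.
Applying the endpoint conditions y(0) = -5 and y(5) = 6: solve A·0 + B = -5 and A·5 + B = 6. Subtracting gives A(5 − 0) = 6 − -5, so A = 11/5, and B = -5 − A·0 = -5. Therefore
    y(x) = (11/5) x - 5.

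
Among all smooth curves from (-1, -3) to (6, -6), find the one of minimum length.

Arc-length functional: J[y] = ∫ sqrt(1 + (y')^2) dx.
Lagrangian L = sqrt(1 + (y')^2) has no explicit y dependence, so ∂L/∂y = 0 and the Euler-Lagrange equation gives
    d/dx( y' / sqrt(1 + (y')^2) ) = 0  ⇒  y' / sqrt(1 + (y')^2) = const.
Hence y' is constant, so y(x) is affine.
Fitting the endpoints (-1, -3) and (6, -6):
    slope m = ((-6) − (-3)) / (6 − (-1)) = -3/7,
    intercept c = (-3) − m·(-1) = -24/7.
Extremal: y(x) = (-3/7) x - 24/7.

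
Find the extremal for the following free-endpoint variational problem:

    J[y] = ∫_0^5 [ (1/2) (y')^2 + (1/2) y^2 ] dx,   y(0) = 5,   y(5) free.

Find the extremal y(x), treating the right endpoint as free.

The Lagrangian L = (1/2) (y')^2 + (1/2) y^2 gives
    ∂L/∂y = 1 y,   ∂L/∂y' = y'.
Euler-Lagrange: y'' − y = 0.
With k = 1, the general solution is
    y(x) = A cosh(x) + B sinh(x).
Fixed left endpoint y(0) = 5 ⇒ A = 5.
The right endpoint x = 5 is free, so the natural (transversality) condition is ∂L/∂y' |_{x=5} = 0, i.e. y'(5) = 0.
Compute y'(x) = A k sinh(k x) + B k cosh(k x), so
    y'(5) = A k sinh(k·5) + B k cosh(k·5) = 0
    ⇒ B = −A tanh(k·5) = − 5 tanh(1·5).
Therefore the extremal is
    y(x) = 5 cosh(1 x) − 5 tanh(1·5) sinh(1 x).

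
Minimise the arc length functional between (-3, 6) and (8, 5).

Arc-length functional: J[y] = ∫ sqrt(1 + (y')^2) dx.
Lagrangian L = sqrt(1 + (y')^2) has no explicit y dependence, so ∂L/∂y = 0 and the Euler-Lagrange equation gives
    d/dx( y' / sqrt(1 + (y')^2) ) = 0  ⇒  y' / sqrt(1 + (y')^2) = const.
Hence y' is constant, so y(x) is affine.
Fitting the endpoints (-3, 6) and (8, 5):
    slope m = (5 − 6) / (8 − (-3)) = -1/11,
    intercept c = 6 − m·(-3) = 63/11.
Extremal: y(x) = (-1/11) x + 63/11.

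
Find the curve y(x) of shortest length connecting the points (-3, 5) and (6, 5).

Arc-length functional: J[y] = ∫ sqrt(1 + (y')^2) dx.
Lagrangian L = sqrt(1 + (y')^2) has no explicit y dependence, so ∂L/∂y = 0 and the Euler-Lagrange equation gives
    d/dx( y' / sqrt(1 + (y')^2) ) = 0  ⇒  y' / sqrt(1 + (y')^2) = const.
Hence y' is constant, so y(x) is affine.
Fitting the endpoints (-3, 5) and (6, 5):
    slope m = (5 − 5) / (6 − (-3)) = 0,
    intercept c = 5 − m·(-3) = 5.
Extremal: y(x) = 5.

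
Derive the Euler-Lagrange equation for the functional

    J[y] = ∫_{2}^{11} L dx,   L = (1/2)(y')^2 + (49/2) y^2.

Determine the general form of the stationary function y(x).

The Lagrangian is L = (1/2)(y')^2 + (49/2) y^2.
∂L/∂y = 49y.
∂L/∂y' = y'.
The Euler-Lagrange equation d/dx(∂L/∂y') − ∂L/∂y = 0 becomes:
    y'' - 49 y = 0
General solution: y(x) = A e^(7x) + B e^(-7x), where A and B are arbitrary constants fixed by the endpoint conditions.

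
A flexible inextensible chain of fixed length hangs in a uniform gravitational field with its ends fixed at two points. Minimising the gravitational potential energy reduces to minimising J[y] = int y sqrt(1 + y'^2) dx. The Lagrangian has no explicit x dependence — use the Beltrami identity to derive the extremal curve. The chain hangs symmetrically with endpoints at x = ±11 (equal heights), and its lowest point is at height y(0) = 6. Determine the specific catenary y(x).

The Lagrangian L(y, y') = y sqrt(1 + y'^2) has no explicit x dependence, so the Beltrami identity applies:
    L − y' ∂L/∂y' = C.
Compute ∂L/∂y' = y · y' / sqrt(1 + y'^2). Then
    L − y' ∂L/∂y'
    = y sqrt(1 + y'^2) − y · y'^2 / sqrt(1 + y'^2)
    = y (1 + y'^2 − y'^2) / sqrt(1 + y'^2)
    = y / sqrt(1 + y'^2) = C.
Squaring gives y^2 = C^2 (1 + y'^2), i.e.
    y'^2 = y^2 / C^2 − 1.
Separating variables,
    dy / sqrt(y^2 − C^2) = dx / C,
and integrating gives arccosh(y / C) = (x − a)/C, so
    y(x) = C cosh((x − a)/C),
the catenary. The constants C and a are fixed by the two endpoint conditions (and, for the hanging-chain problem, the length constraint selects C).
Now fit the given data. The endpoints x = ±11 are symmetric at equal height, so the catenary is even about its minimum: a = 0 and y(x) = C cosh(x/C). The lowest point is y(0) = C cosh(0) = C, and we are told y(0) = 6, so C = 6. Therefore
    y(x) = 6 cosh(x/6),
and at the endpoints
    y(±11) = 6 cosh(11/6).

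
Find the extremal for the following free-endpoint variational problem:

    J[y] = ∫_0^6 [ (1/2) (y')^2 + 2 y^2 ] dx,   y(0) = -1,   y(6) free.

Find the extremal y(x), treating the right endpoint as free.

The Lagrangian L = (1/2) (y')^2 + 2 y^2 gives
    ∂L/∂y = 4 y,   ∂L/∂y' = y'.
Euler-Lagrange: y'' − 4 y = 0.
With k = 2, the general solution is
    y(x) = A cosh(2 x) + B sinh(2 x).
Fixed left endpoint y(0) = -1 ⇒ A = -1.
The right endpoint x = 6 is free, so the natural (transversality) condition is ∂L/∂y' |_{x=6} = 0, i.e. y'(6) = 0.
Compute y'(x) = A k sinh(k x) + B k cosh(k x), so
    y'(6) = A k sinh(k·6) + B k cosh(k·6) = 0
    ⇒ B = −A tanh(k·6) = tanh(2·6).
Therefore the extremal is
    y(x) = −cosh(2 x) + tanh(2·6) sinh(2 x).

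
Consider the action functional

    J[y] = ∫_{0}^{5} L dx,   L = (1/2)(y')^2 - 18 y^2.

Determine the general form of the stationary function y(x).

The Lagrangian is L = (1/2)(y')^2 - 18 y^2.
∂L/∂y = -36y.
∂L/∂y' = y'.
The Euler-Lagrange equation d/dx(∂L/∂y') − ∂L/∂y = 0 becomes:
    y'' + 36 y = 0
General solution: y(x) = A sin(6x) + B cos(6x), where A and B are arbitrary constants fixed by the endpoint conditions.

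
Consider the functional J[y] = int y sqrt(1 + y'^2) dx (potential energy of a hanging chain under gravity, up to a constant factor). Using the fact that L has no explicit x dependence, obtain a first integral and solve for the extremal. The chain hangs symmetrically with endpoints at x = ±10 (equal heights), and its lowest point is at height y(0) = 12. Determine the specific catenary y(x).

The Lagrangian L(y, y') = y sqrt(1 + y'^2) has no explicit x dependence, so the Beltrami identity applies:
    L − y' ∂L/∂y' = C.
Compute ∂L/∂y' = y · y' / sqrt(1 + y'^2). Then
    L − y' ∂L/∂y'
    = y sqrt(1 + y'^2) − y · y'^2 / sqrt(1 + y'^2)
    = y (1 + y'^2 − y'^2) / sqrt(1 + y'^2)
    = y / sqrt(1 + y'^2) = C.
Squaring gives y^2 = C^2 (1 + y'^2), i.e.
    y'^2 = y^2 / C^2 − 1.
Separating variables,
    dy / sqrt(y^2 − C^2) = dx / C,
and integrating gives arccosh(y / C) = (x − a)/C, so
    y(x) = C cosh((x − a)/C),
the catenary. The constants C and a are fixed by the two endpoint conditions (and, for the hanging-chain problem, the length constraint selects C).
Now fit the given data. The endpoints x = ±10 are symmetric at equal height, so the catenary is even about its minimum: a = 0 and y(x) = C cosh(x/C). The lowest point is y(0) = C cosh(0) = C, and we are told y(0) = 12, so C = 12. Therefore
    y(x) = 12 cosh(x/12),
and at the endpoints
    y(±10) = 12 cosh(10/12).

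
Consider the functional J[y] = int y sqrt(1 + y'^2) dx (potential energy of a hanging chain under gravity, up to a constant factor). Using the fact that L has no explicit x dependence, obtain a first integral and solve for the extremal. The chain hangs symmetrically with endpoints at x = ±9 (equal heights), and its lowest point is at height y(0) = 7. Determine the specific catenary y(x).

The Lagrangian L(y, y') = y sqrt(1 + y'^2) has no explicit x dependence, so the Beltrami identity applies:
    L − y' ∂L/∂y' = C.
Compute ∂L/∂y' = y · y' / sqrt(1 + y'^2). Then
    L − y' ∂L/∂y'
    = y sqrt(1 + y'^2) − y · y'^2 / sqrt(1 + y'^2)
    = y (1 + y'^2 − y'^2) / sqrt(1 + y'^2)
    = y / sqrt(1 + y'^2) = C.
Squaring gives y^2 = C^2 (1 + y'^2), i.e.
    y'^2 = y^2 / C^2 − 1.
Separating variables,
    dy / sqrt(y^2 − C^2) = dx / C,
and integrating gives arccosh(y / C) = (x − a)/C, so
    y(x) = C cosh((x − a)/C),
the catenary. The constants C and a are fixed by the two endpoint conditions (and, for the hanging-chain problem, the length constraint selects C).
Now fit the given data. The endpoints x = ±9 are symmetric at equal height, so the catenary is even about its minimum: a = 0 and y(x) = C cosh(x/C). The lowest point is y(0) = C cosh(0) = C, and we are told y(0) = 7, so C = 7. Therefore
    y(x) = 7 cosh(x/7),
and at the endpoints
    y(±9) = 7 cosh(9/7).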